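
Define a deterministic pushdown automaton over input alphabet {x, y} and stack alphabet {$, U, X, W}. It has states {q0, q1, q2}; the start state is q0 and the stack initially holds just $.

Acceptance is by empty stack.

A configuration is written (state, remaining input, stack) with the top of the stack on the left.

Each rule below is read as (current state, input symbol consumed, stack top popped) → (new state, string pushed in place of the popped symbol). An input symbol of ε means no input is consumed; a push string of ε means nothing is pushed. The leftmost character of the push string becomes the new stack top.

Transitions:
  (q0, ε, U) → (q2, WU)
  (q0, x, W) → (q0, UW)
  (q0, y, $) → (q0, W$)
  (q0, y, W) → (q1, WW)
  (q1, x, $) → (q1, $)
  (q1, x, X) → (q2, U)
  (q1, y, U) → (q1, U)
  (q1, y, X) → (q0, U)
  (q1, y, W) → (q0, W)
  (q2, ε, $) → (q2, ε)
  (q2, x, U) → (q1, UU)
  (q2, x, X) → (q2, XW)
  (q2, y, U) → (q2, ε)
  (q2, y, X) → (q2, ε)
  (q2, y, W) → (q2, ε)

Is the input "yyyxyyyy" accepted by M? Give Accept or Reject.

(q0, yyyxyyyy, $)
  read y, top $: go to q0, push W$ → (q0, yyxyyyy, W$)
  read y, top W: go to q1, push WW → (q1, yxyyyy, WW$)
  read y, top W: go to q0, push W → (q0, xyyyy, WW$)
  read x, top W: go to q0, push UW → (q0, yyyy, UWW$)
  ε-move, top U: go to q2, push WU → (q2, yyyy, WUWW$)
  read y, top W: go to q2, push ε → (q2, yyy, UWW$)
  read y, top U: go to q2, push ε → (q2, yy, WW$)
  read y, top W: go to q2, push ε → (q2, y, W$)
  read y, top W: go to q2, push ε → (q2, ε, $)
  ε-move, top $: go to q2, push ε → (q2, ε, ε)
All input consumed and the stack is empty.

Accept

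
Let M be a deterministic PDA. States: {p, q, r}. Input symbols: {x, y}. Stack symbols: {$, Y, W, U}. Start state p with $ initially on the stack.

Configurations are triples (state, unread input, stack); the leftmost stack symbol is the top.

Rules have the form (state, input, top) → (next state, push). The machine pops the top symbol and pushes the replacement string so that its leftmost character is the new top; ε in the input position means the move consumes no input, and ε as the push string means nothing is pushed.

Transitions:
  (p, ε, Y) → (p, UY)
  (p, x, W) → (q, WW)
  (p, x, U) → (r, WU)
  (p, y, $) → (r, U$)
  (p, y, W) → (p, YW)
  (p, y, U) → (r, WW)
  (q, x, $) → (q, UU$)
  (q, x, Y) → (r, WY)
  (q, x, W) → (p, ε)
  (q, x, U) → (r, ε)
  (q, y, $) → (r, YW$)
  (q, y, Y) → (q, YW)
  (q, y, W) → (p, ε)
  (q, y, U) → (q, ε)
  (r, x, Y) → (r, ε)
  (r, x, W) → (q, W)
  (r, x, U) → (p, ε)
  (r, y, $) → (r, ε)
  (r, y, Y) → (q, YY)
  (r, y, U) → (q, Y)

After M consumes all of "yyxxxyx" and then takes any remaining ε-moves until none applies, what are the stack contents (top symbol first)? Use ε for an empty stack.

(p, yyxxxyx, $) ⊢ (r, yxxxyx, U$) ⊢ (q, xxxyx, Y$) ⊢ (r, xxyx, WY$) ⊢ (q, xyx, WY$) ⊢ (p, yx, Y$) ⊢ (p, yx, UY$) ⊢ (r, x, WWY$) ⊢ (q, ε, WWY$)
All input consumed in state q with stack WWY$.

WWY$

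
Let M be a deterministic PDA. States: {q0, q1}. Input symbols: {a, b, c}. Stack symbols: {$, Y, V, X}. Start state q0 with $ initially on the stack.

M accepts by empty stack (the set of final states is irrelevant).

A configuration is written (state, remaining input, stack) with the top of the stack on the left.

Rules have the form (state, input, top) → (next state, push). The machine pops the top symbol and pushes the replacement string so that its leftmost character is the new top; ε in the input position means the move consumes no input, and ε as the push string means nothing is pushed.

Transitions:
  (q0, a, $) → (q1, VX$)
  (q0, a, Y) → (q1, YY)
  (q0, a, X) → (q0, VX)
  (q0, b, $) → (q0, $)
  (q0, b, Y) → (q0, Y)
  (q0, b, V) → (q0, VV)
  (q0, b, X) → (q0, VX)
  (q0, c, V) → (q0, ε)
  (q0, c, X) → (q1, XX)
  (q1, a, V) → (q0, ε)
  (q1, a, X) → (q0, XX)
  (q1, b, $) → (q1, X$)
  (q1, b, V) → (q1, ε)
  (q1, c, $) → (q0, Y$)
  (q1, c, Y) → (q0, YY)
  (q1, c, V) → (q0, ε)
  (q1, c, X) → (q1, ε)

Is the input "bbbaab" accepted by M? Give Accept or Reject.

(q0, bbbaab, $)
  read b, top $: go to q0, push $ → (q0, bbaab, $)
  read b, top $: go to q0, push $ → (q0, baab, $)
  read b, top $: go to q0, push $ → (q0, aab, $)
  read a, top $: go to q1, push VX$ → (q1, ab, VX$)
  read a, top V: go to q0, push ε → (q0, b, X$)
  read b, top X: go to q0, push VX → (q0, ε, VX$)
All input consumed; stack is VX$, not empty, and no further ε-move applies.

Reject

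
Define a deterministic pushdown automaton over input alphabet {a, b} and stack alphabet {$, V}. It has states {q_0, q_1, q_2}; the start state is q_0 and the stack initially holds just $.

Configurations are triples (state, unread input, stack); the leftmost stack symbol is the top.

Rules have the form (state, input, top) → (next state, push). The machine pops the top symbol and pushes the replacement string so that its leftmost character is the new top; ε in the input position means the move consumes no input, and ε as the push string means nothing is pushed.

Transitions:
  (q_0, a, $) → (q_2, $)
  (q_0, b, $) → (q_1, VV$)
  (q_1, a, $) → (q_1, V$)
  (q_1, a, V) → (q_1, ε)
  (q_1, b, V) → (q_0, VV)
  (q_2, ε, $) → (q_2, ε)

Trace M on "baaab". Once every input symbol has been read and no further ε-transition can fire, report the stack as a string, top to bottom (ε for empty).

(q_0, baaab, $)
  read b, top $: go to q_1, push VV$ → (q_1, aaab, VV$)
  read a, top V: go to q_1, push ε → (q_1, aab, V$)
  read a, top V: go to q_1, push ε → (q_1, ab, $)
  read a, top $: go to q_1, push V$ → (q_1, b, V$)
  read b, top V: go to q_0, push VV → (q_0, ε, VV$)
All input consumed in state q_0 with stack VV$.

VV$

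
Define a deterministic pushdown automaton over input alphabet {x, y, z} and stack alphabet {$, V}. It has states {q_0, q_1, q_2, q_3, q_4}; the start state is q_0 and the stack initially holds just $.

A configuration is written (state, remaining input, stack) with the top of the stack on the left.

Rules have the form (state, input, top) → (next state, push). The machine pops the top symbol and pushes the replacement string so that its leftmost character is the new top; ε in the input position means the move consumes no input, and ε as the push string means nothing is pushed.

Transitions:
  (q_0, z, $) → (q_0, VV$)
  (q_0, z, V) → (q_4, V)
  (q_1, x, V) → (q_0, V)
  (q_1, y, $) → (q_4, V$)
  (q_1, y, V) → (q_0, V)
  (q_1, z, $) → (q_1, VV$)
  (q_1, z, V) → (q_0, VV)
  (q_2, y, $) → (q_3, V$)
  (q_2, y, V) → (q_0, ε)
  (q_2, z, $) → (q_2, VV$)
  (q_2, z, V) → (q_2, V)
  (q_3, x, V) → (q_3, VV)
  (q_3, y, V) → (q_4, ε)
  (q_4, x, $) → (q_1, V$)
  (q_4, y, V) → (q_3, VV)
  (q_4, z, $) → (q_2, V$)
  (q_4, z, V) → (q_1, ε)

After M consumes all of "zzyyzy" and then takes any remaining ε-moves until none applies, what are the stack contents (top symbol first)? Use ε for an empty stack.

(q_0, zzyyzy, $)
  read z, top $: go to q_0, push VV$ → (q_0, zyyzy, VV$)
  read z, top V: go to q_4, push V → (q_4, yyzy, VV$)
  read y, top V: go to q_3, push VV → (q_3, yzy, VVV$)
  read y, top V: go to q_4, push ε → (q_4, zy, VV$)
  read z, top V: go to q_1, push ε → (q_1, y, V$)
  read y, top V: go to q_0, push V → (q_0, ε, V$)
All input consumed in state q_0 with stack V$.

V$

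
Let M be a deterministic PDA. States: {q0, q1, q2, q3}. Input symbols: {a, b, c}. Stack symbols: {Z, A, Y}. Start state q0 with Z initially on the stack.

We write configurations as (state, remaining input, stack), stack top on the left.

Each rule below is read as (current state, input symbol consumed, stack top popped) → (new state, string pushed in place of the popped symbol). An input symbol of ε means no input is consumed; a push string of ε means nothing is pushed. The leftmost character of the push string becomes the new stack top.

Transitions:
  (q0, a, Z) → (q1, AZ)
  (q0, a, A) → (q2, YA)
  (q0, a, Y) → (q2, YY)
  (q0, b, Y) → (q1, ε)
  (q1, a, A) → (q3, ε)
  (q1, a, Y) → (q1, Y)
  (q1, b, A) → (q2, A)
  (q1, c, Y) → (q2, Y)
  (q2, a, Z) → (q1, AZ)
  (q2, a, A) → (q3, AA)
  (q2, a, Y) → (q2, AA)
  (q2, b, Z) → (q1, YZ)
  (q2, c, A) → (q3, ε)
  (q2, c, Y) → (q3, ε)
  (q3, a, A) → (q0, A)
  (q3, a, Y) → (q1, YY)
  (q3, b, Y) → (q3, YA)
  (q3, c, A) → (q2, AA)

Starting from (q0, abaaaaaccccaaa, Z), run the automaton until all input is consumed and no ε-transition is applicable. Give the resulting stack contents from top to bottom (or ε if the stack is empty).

(q0, abaaaaaccccaaa, Z)
  read a, top Z: go to q1, push AZ → (q1, baaaaaccccaaa, AZ)
  read b, top A: go to q2, push A → (q2, aaaaaccccaaa, AZ)
  read a, top A: go to q3, push AA → (q3, aaaaccccaaa, AAZ)
  read a, top A: go to q0, push A → (q0, aaaccccaaa, AAZ)
  read a, top A: go to q2, push YA → (q2, aaccccaaa, YAAZ)
  read a, top Y: go to q2, push AA → (q2, accccaaa, AAAAZ)
  read a, top A: go to q3, push AA → (q3, ccccaaa, AAAAAZ)
  read c, top A: go to q2, push AA → (q2, cccaaa, AAAAAAZ)
  read c, top A: go to q3, push ε → (q3, ccaaa, AAAAAZ)
  read c, top A: go to q2, push AA → (q2, caaa, AAAAAAZ)
  read c, top A: go to q3, push ε → (q3, aaa, AAAAAZ)
  read a, top A: go to q0, push A → (q0, aa, AAAAAZ)
  read a, top A: go to q2, push YA → (q2, a, YAAAAAZ)
  read a, top Y: go to q2, push AA → (q2, ε, AAAAAAAZ)
All input consumed in state q2 with stack AAAAAAAZ.

AAAAAAAZ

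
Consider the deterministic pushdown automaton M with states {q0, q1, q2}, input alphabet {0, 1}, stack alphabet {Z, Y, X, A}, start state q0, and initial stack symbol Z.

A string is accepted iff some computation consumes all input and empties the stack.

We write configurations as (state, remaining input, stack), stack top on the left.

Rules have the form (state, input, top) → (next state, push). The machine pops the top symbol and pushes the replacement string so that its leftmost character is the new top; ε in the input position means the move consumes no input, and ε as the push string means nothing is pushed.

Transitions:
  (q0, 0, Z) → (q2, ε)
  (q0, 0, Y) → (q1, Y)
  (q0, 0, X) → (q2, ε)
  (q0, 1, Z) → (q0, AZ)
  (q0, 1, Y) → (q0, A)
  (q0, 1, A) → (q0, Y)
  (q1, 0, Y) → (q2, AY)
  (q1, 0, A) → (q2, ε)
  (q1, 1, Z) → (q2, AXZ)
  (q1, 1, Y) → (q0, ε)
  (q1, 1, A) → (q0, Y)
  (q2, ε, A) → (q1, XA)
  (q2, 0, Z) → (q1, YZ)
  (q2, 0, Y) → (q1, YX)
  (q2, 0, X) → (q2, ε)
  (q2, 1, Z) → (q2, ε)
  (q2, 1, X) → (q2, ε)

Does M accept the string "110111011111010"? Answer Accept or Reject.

Accept

(q0, 110111011111010, Z)
  read 1, top Z: go to q0, push AZ → (q0, 10111011111010, AZ)
  read 1, top A: go to q0, push Y → (q0, 0111011111010, YZ)
  read 0, top Y: go to q1, push Y → (q1, 111011111010, YZ)
  read 1, top Y: go to q0, push ε → (q0, 11011111010, Z)
  read 1, top Z: go to q0, push AZ → (q0, 1011111010, AZ)
  read 1, top A: go to q0, push Y → (q0, 011111010, YZ)
  read 0, top Y: go to q1, push Y → (q1, 11111010, YZ)
  read 1, top Y: go to q0, push ε → (q0, 1111010, Z)
  read 1, top Z: go to q0, push AZ → (q0, 111010, AZ)
  read 1, top A: go to q0, push Y → (q0, 11010, YZ)
  read 1, top Y: go to q0, push A → (q0, 1010, AZ)
  read 1, top A: go to q0, push Y → (q0, 010, YZ)
  read 0, top Y: go to q1, push Y → (q1, 10, YZ)
  read 1, top Y: go to q0, push ε → (q0, 0, Z)
  read 0, top Z: go to q2, push ε → (q2, ε, ε)
All input consumed and the stack is empty.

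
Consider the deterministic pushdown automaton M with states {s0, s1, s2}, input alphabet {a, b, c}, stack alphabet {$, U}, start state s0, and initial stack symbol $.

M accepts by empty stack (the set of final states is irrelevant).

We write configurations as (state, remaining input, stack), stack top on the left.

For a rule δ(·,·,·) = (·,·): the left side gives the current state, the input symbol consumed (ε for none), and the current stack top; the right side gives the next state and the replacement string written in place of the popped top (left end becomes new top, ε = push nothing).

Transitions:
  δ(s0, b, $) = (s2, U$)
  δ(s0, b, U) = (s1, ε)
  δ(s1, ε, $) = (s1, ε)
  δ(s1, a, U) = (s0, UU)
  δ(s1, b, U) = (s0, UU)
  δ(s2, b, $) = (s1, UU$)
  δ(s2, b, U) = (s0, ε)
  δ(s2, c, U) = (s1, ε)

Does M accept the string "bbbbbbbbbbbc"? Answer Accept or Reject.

(s0, bbbbbbbbbbbc, $) ⊢ (s2, bbbbbbbbbbc, U$) ⊢ (s0, bbbbbbbbbc, $) ⊢ (s2, bbbbbbbbc, U$) ⊢ (s0, bbbbbbbc, $) ⊢ (s2, bbbbbbc, U$) ⊢ (s0, bbbbbc, $) ⊢ (s2, bbbbc, U$) ⊢ (s0, bbbc, $) ⊢ (s2, bbc, U$) ⊢ (s0, bc, $) ⊢ (s2, c, U$) ⊢ (s1, ε, $) ⊢ (s1, ε, ε)
All input consumed and the stack is empty.

Accept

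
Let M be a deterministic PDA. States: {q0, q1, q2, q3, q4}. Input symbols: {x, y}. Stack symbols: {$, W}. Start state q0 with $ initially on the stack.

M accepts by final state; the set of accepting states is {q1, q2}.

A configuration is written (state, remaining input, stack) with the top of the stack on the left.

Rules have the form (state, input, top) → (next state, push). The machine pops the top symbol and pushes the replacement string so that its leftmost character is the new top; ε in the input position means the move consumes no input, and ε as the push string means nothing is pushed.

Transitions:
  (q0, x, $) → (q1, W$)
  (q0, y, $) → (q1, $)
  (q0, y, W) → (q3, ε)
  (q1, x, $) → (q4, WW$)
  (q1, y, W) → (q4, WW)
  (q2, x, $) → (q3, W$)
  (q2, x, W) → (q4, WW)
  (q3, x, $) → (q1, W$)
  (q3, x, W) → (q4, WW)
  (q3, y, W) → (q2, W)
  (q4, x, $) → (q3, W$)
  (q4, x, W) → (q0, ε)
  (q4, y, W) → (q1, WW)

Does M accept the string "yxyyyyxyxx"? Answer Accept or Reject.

Reject

(q0, yxyyyyxyxx, $)
  read y, top $: go to q1, push $ → (q1, xyyyyxyxx, $)
  read x, top $: go to q4, push WW$ → (q4, yyyyxyxx, WW$)
  read y, top W: go to q1, push WW → (q1, yyyxyxx, WWW$)
  read y, top W: go to q4, push WW → (q4, yyxyxx, WWWW$)
  read y, top W: go to q1, push WW → (q1, yxyxx, WWWWW$)
  read y, top W: go to q4, push WW → (q4, xyxx, WWWWWW$)
  read x, top W: go to q0, push ε → (q0, yxx, WWWWW$)
  read y, top W: go to q3, push ε → (q3, xx, WWWW$)
  read x, top W: go to q4, push WW → (q4, x, WWWWW$)
  read x, top W: go to q0, push ε → (q0, ε, WWWW$)
All input consumed; state q0 ∉ F and no further ε-move applies.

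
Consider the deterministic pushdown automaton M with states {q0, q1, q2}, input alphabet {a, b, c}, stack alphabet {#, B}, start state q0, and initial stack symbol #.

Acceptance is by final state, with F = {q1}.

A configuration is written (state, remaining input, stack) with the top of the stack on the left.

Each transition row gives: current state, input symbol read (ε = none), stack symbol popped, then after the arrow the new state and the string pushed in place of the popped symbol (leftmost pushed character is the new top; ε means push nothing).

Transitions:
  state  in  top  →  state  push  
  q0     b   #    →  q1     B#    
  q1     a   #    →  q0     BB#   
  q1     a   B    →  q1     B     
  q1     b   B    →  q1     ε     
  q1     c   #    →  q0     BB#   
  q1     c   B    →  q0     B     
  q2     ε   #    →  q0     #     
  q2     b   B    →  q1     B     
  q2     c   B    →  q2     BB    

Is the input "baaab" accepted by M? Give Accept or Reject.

Accept

(q0, baaab, #)
  read b, top #: go to q1, push B# → (q1, aaab, B#)
  read a, top B: go to q1, push B → (q1, aab, B#)
  read a, top B: go to q1, push B → (q1, ab, B#)
  read a, top B: go to q1, push B → (q1, b, B#)
  read b, top B: go to q1, push ε → (q1, ε, #)
All input consumed; state q1 ∈ F.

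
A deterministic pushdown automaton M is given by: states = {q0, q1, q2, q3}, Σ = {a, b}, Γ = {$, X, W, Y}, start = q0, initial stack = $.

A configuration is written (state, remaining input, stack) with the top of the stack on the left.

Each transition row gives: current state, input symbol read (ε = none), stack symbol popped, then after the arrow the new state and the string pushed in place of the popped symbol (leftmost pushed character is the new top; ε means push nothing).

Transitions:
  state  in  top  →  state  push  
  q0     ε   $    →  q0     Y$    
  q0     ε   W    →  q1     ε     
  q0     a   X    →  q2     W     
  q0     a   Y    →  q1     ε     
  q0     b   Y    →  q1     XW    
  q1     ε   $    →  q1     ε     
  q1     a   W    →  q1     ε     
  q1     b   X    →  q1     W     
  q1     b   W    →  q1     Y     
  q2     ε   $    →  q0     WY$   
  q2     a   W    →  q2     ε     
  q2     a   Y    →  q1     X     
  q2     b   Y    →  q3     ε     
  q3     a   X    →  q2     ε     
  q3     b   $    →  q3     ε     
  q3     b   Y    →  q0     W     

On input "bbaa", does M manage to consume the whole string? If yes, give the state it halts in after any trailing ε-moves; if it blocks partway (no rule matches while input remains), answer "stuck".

q1

(q0, bbaa, $)
  ε-move, top $: go to q0, push Y$ → (q0, bbaa, Y$)
  read b, top Y: go to q1, push XW → (q1, baa, XW$)
  read b, top X: go to q1, push W → (q1, aa, WW$)
  read a, top W: go to q1, push ε → (q1, a, W$)
  read a, top W: go to q1, push ε → (q1, ε, $)
  ε-move, top $: go to q1, push ε → (q1, ε, ε)
All input consumed; M is in state q1.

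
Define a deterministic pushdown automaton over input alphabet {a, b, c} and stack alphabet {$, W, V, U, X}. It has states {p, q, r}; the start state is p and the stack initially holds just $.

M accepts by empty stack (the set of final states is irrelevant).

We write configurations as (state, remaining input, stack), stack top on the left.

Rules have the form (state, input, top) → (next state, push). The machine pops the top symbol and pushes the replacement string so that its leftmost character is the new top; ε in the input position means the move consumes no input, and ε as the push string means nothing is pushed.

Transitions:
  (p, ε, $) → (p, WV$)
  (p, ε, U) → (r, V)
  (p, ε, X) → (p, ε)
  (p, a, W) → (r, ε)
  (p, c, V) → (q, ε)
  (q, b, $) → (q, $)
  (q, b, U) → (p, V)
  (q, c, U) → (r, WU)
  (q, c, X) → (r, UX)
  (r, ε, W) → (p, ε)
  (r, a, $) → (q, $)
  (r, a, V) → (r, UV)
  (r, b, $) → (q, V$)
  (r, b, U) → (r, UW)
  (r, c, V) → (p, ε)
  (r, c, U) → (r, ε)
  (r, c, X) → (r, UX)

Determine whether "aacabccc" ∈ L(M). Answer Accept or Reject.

(p, aacabccc, $)
  ε-move, top $: go to p, push WV$ → (p, aacabccc, WV$)
  read a, top W: go to r, push ε → (r, acabccc, V$)
  read a, top V: go to r, push UV → (r, cabccc, UV$)
  read c, top U: go to r, push ε → (r, abccc, V$)
  read a, top V: go to r, push UV → (r, bccc, UV$)
  read b, top U: go to r, push UW → (r, ccc, UWV$)
  read c, top U: go to r, push ε → (r, cc, WV$)
  ε-move, top W: go to p, push ε → (p, cc, V$)
  read c, top V: go to q, push ε → (q, c, $)
No transition applies at (q, c, $); input not fully consumed.

Reject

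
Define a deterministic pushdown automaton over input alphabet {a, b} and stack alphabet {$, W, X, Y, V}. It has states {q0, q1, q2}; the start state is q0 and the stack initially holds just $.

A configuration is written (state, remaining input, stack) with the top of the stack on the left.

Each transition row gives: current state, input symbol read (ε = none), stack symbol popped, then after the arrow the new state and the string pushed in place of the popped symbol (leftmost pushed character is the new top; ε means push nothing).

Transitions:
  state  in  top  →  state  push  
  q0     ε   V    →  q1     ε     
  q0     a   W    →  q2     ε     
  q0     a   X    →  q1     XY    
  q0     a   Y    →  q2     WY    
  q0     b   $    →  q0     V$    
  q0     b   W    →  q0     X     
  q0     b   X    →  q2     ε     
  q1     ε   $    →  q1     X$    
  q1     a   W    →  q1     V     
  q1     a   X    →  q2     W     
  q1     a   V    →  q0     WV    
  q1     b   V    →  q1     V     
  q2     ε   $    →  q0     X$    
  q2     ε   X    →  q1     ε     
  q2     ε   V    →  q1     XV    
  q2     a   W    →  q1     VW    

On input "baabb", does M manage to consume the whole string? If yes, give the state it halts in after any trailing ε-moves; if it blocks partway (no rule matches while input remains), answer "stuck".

q1

(q0, baabb, $)
  read b, top $: go to q0, push V$ → (q0, aabb, V$)
  ε-move, top V: go to q1, push ε → (q1, aabb, $)
  ε-move, top $: go to q1, push X$ → (q1, aabb, X$)
  read a, top X: go to q2, push W → (q2, abb, W$)
  read a, top W: go to q1, push VW → (q1, bb, VW$)
  read b, top V: go to q1, push V → (q1, b, VW$)
  read b, top V: go to q1, push V → (q1, ε, VW$)
All input consumed; M is in state q1.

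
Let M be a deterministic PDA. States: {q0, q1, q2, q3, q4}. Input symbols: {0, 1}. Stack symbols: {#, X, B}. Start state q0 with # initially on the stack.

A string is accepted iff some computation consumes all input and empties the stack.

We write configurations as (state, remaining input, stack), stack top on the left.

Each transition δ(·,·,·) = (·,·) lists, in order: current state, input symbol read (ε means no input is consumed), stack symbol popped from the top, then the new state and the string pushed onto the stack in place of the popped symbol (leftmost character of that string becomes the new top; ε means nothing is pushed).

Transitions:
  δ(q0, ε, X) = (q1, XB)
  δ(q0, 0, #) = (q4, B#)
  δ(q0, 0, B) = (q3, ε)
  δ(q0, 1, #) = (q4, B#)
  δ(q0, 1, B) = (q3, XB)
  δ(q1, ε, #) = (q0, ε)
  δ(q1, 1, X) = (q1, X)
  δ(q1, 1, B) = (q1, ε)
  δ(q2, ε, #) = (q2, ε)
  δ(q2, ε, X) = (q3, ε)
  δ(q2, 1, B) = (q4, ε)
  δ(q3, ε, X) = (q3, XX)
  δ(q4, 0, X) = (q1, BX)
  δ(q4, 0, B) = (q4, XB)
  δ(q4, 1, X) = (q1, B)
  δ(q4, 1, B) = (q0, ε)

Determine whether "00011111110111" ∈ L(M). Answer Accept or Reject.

(q0, 00011111110111, #)
  read 0, top #: go to q4, push B# → (q4, 0011111110111, B#)
  read 0, top B: go to q4, push XB → (q4, 011111110111, XB#)
  read 0, top X: go to q1, push BX → (q1, 11111110111, BXB#)
  read 1, top B: go to q1, push ε → (q1, 1111110111, XB#)
  read 1, top X: go to q1, push X → (q1, 111110111, XB#)
  read 1, top X: go to q1, push X → (q1, 11110111, XB#)
  read 1, top X: go to q1, push X → (q1, 1110111, XB#)
  read 1, top X: go to q1, push X → (q1, 110111, XB#)
  read 1, top X: go to q1, push X → (q1, 10111, XB#)
  read 1, top X: go to q1, push X → (q1, 0111, XB#)
No transition applies at (q1, 0111, XB#); input not fully consumed.

Reject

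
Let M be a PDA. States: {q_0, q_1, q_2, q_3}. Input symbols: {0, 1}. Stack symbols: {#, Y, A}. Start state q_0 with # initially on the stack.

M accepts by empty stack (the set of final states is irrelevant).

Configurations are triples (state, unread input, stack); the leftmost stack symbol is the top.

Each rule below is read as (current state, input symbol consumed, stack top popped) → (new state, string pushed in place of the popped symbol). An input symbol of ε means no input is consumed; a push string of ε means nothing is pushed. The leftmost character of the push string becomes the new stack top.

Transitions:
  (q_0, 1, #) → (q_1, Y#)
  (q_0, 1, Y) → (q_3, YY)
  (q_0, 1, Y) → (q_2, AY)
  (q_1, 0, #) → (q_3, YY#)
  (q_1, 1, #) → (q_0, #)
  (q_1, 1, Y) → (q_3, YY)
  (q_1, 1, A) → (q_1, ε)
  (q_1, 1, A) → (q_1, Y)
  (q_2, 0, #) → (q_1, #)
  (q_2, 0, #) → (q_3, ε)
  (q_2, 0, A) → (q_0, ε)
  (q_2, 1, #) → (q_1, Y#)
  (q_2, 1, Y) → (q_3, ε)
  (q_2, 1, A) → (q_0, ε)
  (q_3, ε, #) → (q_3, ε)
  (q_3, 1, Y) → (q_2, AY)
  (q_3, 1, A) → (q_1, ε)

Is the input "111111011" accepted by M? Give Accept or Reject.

Reject

No computation consumes all input and empties the stack.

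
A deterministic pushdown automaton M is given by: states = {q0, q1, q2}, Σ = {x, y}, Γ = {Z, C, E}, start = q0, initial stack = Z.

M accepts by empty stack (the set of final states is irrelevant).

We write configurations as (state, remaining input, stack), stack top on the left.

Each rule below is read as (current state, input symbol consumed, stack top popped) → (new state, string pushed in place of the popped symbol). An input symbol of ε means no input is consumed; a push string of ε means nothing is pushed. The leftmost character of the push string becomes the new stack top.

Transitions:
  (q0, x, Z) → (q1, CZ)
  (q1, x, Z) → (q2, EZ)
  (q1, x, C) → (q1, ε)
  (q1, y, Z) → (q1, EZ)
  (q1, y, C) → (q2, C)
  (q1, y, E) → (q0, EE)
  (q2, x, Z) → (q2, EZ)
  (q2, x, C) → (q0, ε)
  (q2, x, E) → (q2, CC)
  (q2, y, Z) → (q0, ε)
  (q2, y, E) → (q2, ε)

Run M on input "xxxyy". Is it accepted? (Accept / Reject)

(q0, xxxyy, Z)
  read x, top Z: go to q1, push CZ → (q1, xxyy, CZ)
  read x, top C: go to q1, push ε → (q1, xyy, Z)
  read x, top Z: go to q2, push EZ → (q2, yy, EZ)
  read y, top E: go to q2, push ε → (q2, y, Z)
  read y, top Z: go to q0, push ε → (q0, ε, ε)
All input consumed and the stack is empty.

Accept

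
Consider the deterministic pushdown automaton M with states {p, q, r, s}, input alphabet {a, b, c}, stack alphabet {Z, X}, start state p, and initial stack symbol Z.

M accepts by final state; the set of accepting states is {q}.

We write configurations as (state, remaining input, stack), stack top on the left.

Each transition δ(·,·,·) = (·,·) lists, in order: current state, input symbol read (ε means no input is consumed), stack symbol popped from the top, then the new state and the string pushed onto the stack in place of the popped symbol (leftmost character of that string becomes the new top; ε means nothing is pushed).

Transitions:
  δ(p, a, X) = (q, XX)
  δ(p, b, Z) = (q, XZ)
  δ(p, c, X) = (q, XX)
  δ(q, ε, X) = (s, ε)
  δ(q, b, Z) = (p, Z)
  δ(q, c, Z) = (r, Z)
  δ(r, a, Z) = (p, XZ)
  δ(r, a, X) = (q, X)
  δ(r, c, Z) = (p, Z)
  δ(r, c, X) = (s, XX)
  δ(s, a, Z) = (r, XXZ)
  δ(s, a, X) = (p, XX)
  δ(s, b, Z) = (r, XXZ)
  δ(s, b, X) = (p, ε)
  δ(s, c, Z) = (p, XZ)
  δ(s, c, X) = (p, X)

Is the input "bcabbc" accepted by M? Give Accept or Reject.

Reject

(p, bcabbc, Z) ⊢ (q, cabbc, XZ) ⊢ (s, cabbc, Z) ⊢ (p, abbc, XZ) ⊢ (q, bbc, XXZ) ⊢ (s, bbc, XZ) ⊢ (p, bc, Z) ⊢ (q, c, XZ) ⊢ (s, c, Z) ⊢ (p, ε, XZ)
All input consumed; state p ∉ F and no further ε-move applies.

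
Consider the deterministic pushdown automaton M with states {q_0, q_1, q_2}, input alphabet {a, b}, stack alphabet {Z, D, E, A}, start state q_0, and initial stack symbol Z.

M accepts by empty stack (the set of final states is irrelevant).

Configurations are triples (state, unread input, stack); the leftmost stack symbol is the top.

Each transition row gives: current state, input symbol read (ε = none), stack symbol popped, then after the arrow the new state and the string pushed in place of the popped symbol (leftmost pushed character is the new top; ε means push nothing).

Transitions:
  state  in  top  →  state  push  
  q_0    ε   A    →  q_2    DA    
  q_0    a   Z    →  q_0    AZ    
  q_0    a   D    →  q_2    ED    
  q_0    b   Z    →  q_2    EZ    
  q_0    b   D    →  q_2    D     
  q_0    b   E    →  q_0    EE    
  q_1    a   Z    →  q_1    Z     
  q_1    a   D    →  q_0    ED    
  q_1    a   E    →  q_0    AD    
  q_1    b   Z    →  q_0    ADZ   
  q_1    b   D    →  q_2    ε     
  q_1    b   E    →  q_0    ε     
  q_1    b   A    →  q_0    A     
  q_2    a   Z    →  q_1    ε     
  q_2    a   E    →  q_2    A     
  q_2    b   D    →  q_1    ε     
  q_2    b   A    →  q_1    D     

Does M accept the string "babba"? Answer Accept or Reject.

(q_0, babba, Z)
  read b, top Z: go to q_2, push EZ → (q_2, abba, EZ)
  read a, top E: go to q_2, push A → (q_2, bba, AZ)
  read b, top A: go to q_1, push D → (q_1, ba, DZ)
  read b, top D: go to q_2, push ε → (q_2, a, Z)
  read a, top Z: go to q_1, push ε → (q_1, ε, ε)
All input consumed and the stack is empty.

Accept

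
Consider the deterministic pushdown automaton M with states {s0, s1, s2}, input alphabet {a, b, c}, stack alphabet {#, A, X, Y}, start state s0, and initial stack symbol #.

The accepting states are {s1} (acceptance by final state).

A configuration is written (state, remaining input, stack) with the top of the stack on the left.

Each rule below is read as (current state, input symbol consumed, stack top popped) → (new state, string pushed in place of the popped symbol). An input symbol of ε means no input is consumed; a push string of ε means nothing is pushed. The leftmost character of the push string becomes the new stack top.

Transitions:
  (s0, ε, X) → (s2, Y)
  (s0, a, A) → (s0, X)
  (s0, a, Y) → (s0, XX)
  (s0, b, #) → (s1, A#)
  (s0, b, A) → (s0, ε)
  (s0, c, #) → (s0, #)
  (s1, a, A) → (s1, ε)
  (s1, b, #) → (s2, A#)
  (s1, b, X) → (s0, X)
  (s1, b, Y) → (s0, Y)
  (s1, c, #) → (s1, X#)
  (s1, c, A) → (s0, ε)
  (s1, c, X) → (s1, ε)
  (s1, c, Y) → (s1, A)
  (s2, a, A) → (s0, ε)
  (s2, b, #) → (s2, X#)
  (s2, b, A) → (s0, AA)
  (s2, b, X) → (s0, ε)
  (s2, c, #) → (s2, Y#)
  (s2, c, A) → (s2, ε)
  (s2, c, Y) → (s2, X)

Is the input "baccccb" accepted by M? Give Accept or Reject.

(s0, baccccb, #) ⊢ (s1, accccb, A#) ⊢ (s1, ccccb, #) ⊢ (s1, cccb, X#) ⊢ (s1, ccb, #) ⊢ (s1, cb, X#) ⊢ (s1, b, #) ⊢ (s2, ε, A#)
All input consumed; state s2 ∉ F and no further ε-move applies.

Reject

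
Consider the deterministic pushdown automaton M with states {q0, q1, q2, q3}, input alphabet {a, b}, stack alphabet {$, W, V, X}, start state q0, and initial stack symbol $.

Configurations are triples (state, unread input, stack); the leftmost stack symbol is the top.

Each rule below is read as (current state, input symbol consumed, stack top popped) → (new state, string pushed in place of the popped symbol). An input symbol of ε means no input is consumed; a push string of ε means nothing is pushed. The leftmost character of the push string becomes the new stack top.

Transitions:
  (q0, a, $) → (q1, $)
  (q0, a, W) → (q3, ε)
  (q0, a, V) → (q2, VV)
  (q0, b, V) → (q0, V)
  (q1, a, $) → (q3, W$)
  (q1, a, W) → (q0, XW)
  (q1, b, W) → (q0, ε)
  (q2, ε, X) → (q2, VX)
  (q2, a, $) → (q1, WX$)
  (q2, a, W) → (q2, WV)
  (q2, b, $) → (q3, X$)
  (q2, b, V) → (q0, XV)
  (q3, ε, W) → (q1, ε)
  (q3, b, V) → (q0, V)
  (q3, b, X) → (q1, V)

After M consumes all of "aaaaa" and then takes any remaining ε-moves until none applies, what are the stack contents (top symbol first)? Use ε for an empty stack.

$

(q0, aaaaa, $)
  read a, top $: go to q1, push $ → (q1, aaaa, $)
  read a, top $: go to q3, push W$ → (q3, aaa, W$)
  ε-move, top W: go to q1, push ε → (q1, aaa, $)
  read a, top $: go to q3, push W$ → (q3, aa, W$)
  ε-move, top W: go to q1, push ε → (q1, aa, $)
  read a, top $: go to q3, push W$ → (q3, a, W$)
  ε-move, top W: go to q1, push ε → (q1, a, $)
  read a, top $: go to q3, push W$ → (q3, ε, W$)
  ε-move, top W: go to q1, push ε → (q1, ε, $)
All input consumed in state q1 with stack $.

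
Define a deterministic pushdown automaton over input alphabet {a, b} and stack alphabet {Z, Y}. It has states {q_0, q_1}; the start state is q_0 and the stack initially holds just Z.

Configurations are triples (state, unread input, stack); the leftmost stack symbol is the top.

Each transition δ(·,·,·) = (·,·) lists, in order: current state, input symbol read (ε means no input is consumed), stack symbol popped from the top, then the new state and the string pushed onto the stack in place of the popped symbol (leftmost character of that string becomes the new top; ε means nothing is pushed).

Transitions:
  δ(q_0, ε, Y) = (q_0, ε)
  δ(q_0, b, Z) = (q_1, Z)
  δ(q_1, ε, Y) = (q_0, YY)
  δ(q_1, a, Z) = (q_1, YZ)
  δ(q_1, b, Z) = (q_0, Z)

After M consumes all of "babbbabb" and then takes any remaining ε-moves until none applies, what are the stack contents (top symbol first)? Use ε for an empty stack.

(q_0, babbbabb, Z) ⊢ (q_1, abbbabb, Z) ⊢ (q_1, bbbabb, YZ) ⊢ (q_0, bbbabb, YYZ) ⊢ (q_0, bbbabb, YZ) ⊢ (q_0, bbbabb, Z) ⊢ (q_1, bbabb, Z) ⊢ (q_0, babb, Z) ⊢ (q_1, abb, Z) ⊢ (q_1, bb, YZ) ⊢ (q_0, bb, YYZ) ⊢ (q_0, bb, YZ) ⊢ (q_0, bb, Z) ⊢ (q_1, b, Z) ⊢ (q_0, ε, Z)
All input consumed in state q_0 with stack Z.

Z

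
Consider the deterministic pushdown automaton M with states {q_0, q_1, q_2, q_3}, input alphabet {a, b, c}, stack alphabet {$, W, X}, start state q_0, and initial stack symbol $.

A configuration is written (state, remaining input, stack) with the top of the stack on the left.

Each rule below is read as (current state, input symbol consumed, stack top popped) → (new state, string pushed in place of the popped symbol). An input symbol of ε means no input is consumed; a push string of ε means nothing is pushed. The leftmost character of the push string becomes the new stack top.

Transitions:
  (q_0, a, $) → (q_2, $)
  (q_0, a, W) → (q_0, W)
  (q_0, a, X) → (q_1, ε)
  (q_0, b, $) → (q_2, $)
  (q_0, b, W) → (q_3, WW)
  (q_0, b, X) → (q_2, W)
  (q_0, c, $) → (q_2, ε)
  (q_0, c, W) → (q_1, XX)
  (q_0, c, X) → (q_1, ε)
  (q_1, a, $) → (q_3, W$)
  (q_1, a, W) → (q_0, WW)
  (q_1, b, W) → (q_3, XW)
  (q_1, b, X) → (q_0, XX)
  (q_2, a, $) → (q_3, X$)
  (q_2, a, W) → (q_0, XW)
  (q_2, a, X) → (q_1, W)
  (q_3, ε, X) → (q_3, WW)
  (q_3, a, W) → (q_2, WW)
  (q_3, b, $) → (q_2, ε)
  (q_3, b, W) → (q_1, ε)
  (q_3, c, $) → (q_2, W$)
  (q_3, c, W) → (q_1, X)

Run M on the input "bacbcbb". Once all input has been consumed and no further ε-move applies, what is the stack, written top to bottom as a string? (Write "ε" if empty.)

WXW$

(q_0, bacbcbb, $)
  read b, top $: go to q_2, push $ → (q_2, acbcbb, $)
  read a, top $: go to q_3, push X$ → (q_3, cbcbb, X$)
  ε-move, top X: go to q_3, push WW → (q_3, cbcbb, WW$)
  read c, top W: go to q_1, push X → (q_1, bcbb, XW$)
  read b, top X: go to q_0, push XX → (q_0, cbb, XXW$)
  read c, top X: go to q_1, push ε → (q_1, bb, XW$)
  read b, top X: go to q_0, push XX → (q_0, b, XXW$)
  read b, top X: go to q_2, push W → (q_2, ε, WXW$)
All input consumed in state q_2 with stack WXW$.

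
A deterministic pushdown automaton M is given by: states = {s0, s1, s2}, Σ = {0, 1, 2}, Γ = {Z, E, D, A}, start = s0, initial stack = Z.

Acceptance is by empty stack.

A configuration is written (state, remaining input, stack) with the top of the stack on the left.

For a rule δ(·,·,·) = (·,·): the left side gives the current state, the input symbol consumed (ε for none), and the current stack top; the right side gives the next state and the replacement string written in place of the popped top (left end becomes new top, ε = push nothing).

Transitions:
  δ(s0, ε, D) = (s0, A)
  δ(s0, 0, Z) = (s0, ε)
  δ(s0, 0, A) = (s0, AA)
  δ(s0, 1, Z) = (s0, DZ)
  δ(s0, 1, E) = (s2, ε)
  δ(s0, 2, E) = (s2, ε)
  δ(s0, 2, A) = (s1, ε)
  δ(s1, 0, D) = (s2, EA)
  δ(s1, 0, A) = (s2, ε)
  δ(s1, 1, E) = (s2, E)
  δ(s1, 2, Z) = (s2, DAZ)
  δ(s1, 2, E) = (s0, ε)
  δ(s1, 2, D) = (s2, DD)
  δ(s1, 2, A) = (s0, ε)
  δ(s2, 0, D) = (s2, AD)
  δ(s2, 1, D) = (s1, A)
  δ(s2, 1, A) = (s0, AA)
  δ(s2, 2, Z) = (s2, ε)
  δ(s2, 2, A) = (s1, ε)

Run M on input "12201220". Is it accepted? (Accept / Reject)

Reject

(s0, 12201220, Z)
  read 1, top Z: go to s0, push DZ → (s0, 2201220, DZ)
  ε-move, top D: go to s0, push A → (s0, 2201220, AZ)
  read 2, top A: go to s1, push ε → (s1, 201220, Z)
  read 2, top Z: go to s2, push DAZ → (s2, 01220, DAZ)
  read 0, top D: go to s2, push AD → (s2, 1220, ADAZ)
  read 1, top A: go to s0, push AA → (s0, 220, AADAZ)
  read 2, top A: go to s1, push ε → (s1, 20, ADAZ)
  read 2, top A: go to s0, push ε → (s0, 0, DAZ)
  ε-move, top D: go to s0, push A → (s0, 0, AAZ)
  read 0, top A: go to s0, push AA → (s0, ε, AAAZ)
All input consumed; stack is AAAZ, not empty, and no further ε-move applies.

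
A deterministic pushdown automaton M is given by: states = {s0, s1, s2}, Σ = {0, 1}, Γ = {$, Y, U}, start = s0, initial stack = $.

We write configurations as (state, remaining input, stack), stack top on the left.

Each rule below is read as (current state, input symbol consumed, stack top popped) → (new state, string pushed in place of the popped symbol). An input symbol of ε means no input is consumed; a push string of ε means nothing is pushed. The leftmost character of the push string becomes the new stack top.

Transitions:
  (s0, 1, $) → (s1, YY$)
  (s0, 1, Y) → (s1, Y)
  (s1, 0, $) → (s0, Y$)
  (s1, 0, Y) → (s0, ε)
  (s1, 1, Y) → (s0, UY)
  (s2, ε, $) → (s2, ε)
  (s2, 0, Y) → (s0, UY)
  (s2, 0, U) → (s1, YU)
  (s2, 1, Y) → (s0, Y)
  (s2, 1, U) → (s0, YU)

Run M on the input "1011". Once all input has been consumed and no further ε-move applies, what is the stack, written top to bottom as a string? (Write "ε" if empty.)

(s0, 1011, $) ⊢ (s1, 011, YY$) ⊢ (s0, 11, Y$) ⊢ (s1, 1, Y$) ⊢ (s0, ε, UY$)
All input consumed in state s0 with stack UY$.

UY$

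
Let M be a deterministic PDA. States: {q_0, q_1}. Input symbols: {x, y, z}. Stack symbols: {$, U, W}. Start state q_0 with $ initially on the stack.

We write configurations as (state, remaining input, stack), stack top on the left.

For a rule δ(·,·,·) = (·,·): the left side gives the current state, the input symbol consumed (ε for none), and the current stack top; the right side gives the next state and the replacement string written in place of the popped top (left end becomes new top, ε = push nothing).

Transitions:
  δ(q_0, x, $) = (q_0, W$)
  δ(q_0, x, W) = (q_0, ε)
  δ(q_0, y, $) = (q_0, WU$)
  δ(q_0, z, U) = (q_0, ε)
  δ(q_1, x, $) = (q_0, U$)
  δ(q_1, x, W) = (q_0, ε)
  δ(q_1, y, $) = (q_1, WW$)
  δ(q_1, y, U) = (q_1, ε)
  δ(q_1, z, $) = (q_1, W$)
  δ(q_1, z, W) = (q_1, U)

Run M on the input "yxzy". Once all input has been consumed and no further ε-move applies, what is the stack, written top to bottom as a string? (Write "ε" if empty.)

WU$

(q_0, yxzy, $)
  read y, top $: go to q_0, push WU$ → (q_0, xzy, WU$)
  read x, top W: go to q_0, push ε → (q_0, zy, U$)
  read z, top U: go to q_0, push ε → (q_0, y, $)
  read y, top $: go to q_0, push WU$ → (q_0, ε, WU$)
All input consumed in state q_0 with stack WU$.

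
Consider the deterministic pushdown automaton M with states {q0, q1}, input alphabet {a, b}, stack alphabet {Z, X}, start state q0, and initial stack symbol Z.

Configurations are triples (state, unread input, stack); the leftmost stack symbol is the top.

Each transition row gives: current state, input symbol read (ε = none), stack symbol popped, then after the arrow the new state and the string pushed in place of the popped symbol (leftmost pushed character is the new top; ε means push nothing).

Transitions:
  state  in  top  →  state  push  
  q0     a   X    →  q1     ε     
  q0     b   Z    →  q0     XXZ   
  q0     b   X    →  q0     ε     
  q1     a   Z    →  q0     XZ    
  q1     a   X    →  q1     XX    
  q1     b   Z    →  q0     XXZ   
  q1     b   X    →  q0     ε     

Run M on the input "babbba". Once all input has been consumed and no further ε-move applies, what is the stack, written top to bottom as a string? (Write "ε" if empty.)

Z

(q0, babbba, Z)
  read b, top Z: go to q0, push XXZ → (q0, abbba, XXZ)
  read a, top X: go to q1, push ε → (q1, bbba, XZ)
  read b, top X: go to q0, push ε → (q0, bba, Z)
  read b, top Z: go to q0, push XXZ → (q0, ba, XXZ)
  read b, top X: go to q0, push ε → (q0, a, XZ)
  read a, top X: go to q1, push ε → (q1, ε, Z)
All input consumed in state q1 with stack Z.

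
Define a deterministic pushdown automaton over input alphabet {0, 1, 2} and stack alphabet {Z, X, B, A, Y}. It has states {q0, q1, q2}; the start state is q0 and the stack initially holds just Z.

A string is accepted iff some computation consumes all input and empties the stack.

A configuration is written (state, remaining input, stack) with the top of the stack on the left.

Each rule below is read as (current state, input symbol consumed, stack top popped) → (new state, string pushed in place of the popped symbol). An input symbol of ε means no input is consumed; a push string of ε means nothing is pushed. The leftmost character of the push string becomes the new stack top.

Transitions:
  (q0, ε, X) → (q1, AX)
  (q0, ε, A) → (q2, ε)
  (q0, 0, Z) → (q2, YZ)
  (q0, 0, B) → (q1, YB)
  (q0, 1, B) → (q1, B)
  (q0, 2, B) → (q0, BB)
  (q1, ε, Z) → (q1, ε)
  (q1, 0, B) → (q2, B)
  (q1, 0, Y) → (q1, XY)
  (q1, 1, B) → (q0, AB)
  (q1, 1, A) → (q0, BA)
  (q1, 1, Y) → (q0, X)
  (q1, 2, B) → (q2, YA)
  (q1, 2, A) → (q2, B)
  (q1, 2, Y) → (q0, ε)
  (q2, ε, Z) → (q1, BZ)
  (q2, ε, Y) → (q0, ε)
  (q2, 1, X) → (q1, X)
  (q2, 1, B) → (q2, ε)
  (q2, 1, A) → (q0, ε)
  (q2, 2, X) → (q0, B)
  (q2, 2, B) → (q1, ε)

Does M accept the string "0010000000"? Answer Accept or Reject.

(q0, 0010000000, Z)
  read 0, top Z: go to q2, push YZ → (q2, 010000000, YZ)
  ε-move, top Y: go to q0, push ε → (q0, 010000000, Z)
  read 0, top Z: go to q2, push YZ → (q2, 10000000, YZ)
  ε-move, top Y: go to q0, push ε → (q0, 10000000, Z)
No transition applies at (q0, 10000000, Z); input not fully consumed.

Reject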